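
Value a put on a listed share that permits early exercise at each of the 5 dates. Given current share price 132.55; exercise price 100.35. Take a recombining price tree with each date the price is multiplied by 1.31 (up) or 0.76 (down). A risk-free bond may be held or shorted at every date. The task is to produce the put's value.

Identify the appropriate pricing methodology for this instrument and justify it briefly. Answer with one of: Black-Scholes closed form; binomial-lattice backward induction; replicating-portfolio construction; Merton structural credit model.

Key observation: the defining feature is the embedded early-exercise option across 5 discrete dates on the spot-132.55 tree; pricing the strike-100.35 put means working backward with an exercise test at every node.

framework: binomial-lattice backward induction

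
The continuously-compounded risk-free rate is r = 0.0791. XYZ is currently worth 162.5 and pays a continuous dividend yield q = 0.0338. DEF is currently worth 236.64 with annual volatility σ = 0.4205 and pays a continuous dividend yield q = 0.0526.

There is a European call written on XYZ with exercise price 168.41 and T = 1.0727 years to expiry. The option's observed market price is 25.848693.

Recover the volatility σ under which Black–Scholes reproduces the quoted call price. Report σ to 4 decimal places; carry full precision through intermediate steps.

At σ = 0.3886 the Black–Scholes value reproduces the quote:
σ√T = 0.3886·√1.0727 = 0.402478
d₁ = (ln(S/K) + (r−q+σ²/2)T) / (σ√T) = (ln(162.5/168.41) + (0.0791−0.0338+0.3886²/2)·1.0727) / 0.402478 = (-0.035723 + 0.129588) / 0.402478 = 0.233215
d₂ = d₁ − σ√T = 0.233215 − 0.402478 = -0.169262
e^{−rT} = 0.918650
e^{−qT} = 0.964392
N(d₁) = 0.592203,  N(d₂) = 0.432795
V = S·e^{−qT}·N(d₁) − K·e^{−rT}·N(d₂) = 92.806327 − 66.957634 = 25.848693 (matching the quote); vega is positive throughout, so no other σ reproduces this price

sigma = 0.3886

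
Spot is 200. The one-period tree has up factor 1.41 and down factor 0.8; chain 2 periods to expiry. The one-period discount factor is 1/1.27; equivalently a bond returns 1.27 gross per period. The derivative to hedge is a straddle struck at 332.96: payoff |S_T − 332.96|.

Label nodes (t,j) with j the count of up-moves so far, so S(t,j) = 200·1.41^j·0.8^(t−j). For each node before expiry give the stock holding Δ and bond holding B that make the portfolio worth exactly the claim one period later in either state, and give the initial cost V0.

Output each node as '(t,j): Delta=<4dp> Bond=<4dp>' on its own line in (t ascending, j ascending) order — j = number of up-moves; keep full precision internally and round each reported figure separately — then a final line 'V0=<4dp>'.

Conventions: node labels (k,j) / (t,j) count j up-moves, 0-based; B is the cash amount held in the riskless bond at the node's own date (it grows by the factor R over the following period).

Under the risk-neutral measure, an up-move has probability p* = (R−d)/(u−d) = 0.7705 and values discount at R = 1.27.
Expiry values: V(2,0)=204.9600, V(2,1)=107.3600, V(2,2)=64.6600
  t=1,j=0: stock 160.0000 → up 225.6000 (V=107.3600), down 128.0000 (V=204.9600). Price 102.1732; hedge Δ=-1.0000, bond B=262.1732.
  t=1,j=1: stock 282.0000 → up 397.6200 (V=64.6600), down 225.6000 (V=107.3600). Price 58.6299; hedge Δ=-0.2482, bond B=128.6299.
  t=0,j=0: stock 200.0000 → up 282.0000 (V=58.6299), down 160.0000 (V=102.1732). Price 54.0342; hedge Δ=-0.3569, bond B=125.4167.
As a check, the time-0 holding Δ(0,0)·S0 + B(0,0) comes to 54.0342 — exactly V0.

(0,0): Delta=-0.3569 Bond=125.4167
(1,0): Delta=-1.0000 Bond=262.1732
(1,1): Delta=-0.2482 Bond=128.6299
V0=54.0342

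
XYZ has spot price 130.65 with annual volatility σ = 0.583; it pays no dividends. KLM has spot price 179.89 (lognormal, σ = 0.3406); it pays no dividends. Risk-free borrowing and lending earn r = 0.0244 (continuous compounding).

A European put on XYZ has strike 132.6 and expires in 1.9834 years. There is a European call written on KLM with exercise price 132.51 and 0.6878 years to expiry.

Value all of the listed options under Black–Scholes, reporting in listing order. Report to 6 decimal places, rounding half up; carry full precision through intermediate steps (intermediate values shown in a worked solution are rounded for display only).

price(XYZ put K=132.6) = 38.810659
price(KLM call K=132.51) = 52.298848

[XYZ put K=132.6]
σ√T = 0.583·√1.9834 = 0.821058
d₁ = (ln(S/K) + (r+σ²/2)T) / (σ√T) = (ln(130.65/132.6) + (0.0244+0.583²/2)·1.9834) / 0.821058 = (-0.014815 + 0.385463) / 0.821058 = 0.451427
d₂ = d₁ − σ√T = 0.451427 − 0.821058 = -0.369631
e^{−rT} = 0.952757
N(−d₁) = 0.325841,  N(−d₂) = 0.644171
price = K·e^{−rT}·N(−d₂) − S·N(−d₁) = 81.381765 − 42.571106 = 38.810659
[KLM call K=132.51]
σ√T = 0.3406·√0.6878 = 0.282472
d₁ = (ln(S/K) + (r+σ²/2)T) / (σ√T) = (ln(179.89/132.51) + (0.0244+0.3406²/2)·0.6878) / 0.282472 = (0.305687 + 0.056678) / 0.282472 = 1.282834
d₂ = d₁ − σ√T = 1.282834 − 0.282472 = 1.000362
e^{−rT} = 0.983358
N(d₁) = 0.900225,  N(d₂) = 0.841432
price = S·N(d₁) − K·e^{−rT}·N(d₂) = 161.941462 − 109.642615 = 52.298848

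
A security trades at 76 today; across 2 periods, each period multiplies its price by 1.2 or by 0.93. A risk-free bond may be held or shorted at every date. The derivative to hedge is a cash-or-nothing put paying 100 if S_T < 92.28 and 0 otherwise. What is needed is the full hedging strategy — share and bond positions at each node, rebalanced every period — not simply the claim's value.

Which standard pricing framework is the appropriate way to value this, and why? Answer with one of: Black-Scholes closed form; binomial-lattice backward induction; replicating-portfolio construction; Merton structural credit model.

Key observation: since the answer must list Δ and B at each node of the 1.2/0.93 lattice on 76, the replicating-portfolio method — solving the two-state system at every node — is the one that applies.

framework: replicating-portfolio construction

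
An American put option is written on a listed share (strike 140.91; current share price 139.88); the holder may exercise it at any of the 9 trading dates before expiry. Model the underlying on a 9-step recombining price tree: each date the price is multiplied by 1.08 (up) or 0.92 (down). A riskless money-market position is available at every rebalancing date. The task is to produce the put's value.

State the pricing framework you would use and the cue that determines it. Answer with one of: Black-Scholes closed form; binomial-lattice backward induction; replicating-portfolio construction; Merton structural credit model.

Key observation: with exercise allowed before expiry on a discrete up/down model (9 steps from spot 139.88), the strike-140.91 put's value must be rolled back through the tree testing early exercise at each node.

framework: binomial-lattice backward induction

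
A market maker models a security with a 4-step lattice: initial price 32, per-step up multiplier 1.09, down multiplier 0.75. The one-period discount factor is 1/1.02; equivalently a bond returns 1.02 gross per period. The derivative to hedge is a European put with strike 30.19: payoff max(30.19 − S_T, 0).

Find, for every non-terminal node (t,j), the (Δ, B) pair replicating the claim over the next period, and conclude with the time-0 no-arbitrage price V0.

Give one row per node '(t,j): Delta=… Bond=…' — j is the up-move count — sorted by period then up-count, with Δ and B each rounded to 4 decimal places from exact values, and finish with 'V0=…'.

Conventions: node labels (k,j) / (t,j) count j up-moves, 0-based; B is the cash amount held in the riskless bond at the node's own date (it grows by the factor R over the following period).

Under the risk-neutral measure, an up-move has probability p* = (R−d)/(u−d) = 0.7941 and values discount at R = 1.02.
Expiry values: V(4,0)=20.0650, V(4,1)=15.4750, V(4,2)=8.8042, V(4,3)=0.0000, V(4,4)=0.0000
  t=3,j=0: stock 13.5000 → up 14.7150 (V=15.4750), down 10.1250 (V=20.0650). Price 16.0980; hedge Δ=-1.0000, bond B=29.5980.
  t=3,j=1: stock 19.6200 → up 21.3858 (V=8.8042), down 14.7150 (V=15.4750). Price 9.9780; hedge Δ=-1.0000, bond B=29.5980.
  t=3,j=2: stock 28.5144 → up 31.0807 (V=0.0000), down 21.3858 (V=8.8042). Price 1.7771; hedge Δ=-0.9081, bond B=27.6718.
  t=3,j=3: stock 41.4409 → up 45.1706 (V=0.0000), down 31.0807 (V=0.0000). Price 0.0000; hedge Δ=0.0000, bond B=0.0000.
  t=2,j=0: stock 18.0000 → up 19.6200 (V=9.9780), down 13.5000 (V=16.0980). Price 11.0177; hedge Δ=-1.0000, bond B=29.0177.
  t=2,j=1: stock 26.1600 → up 28.5144 (V=1.7771), down 19.6200 (V=9.9780). Price 3.3976; hedge Δ=-0.9220, bond B=27.5180.
  t=2,j=2: stock 38.0192 → up 41.4409 (V=0.0000), down 28.5144 (V=1.7771). Price 0.3587; hedge Δ=-0.1375, bond B=5.5854.
  t=1,j=0: stock 24.0000 → up 26.1600 (V=3.3976), down 18.0000 (V=11.0177). Price 4.8690; hedge Δ=-0.9338, bond B=27.2811.
  t=1,j=1: stock 34.8800 → up 38.0192 (V=0.3587), down 26.1600 (V=3.3976). Price 0.9650; hedge Δ=-0.2562, bond B=9.9029.
  t=0,j=0: stock 32.0000 → up 34.8800 (V=0.9650), down 24.0000 (V=4.8690). Price 1.7341; hedge Δ=-0.3588, bond B=13.2164.
Verification: the root portfolio costs Δ(0,0)·S0 + B(0,0) = 1.7341, matching V0.

(0,0): Delta=-0.3588 Bond=13.2164
(1,0): Delta=-0.9338 Bond=27.2811
(1,1): Delta=-0.2562 Bond=9.9029
(2,0): Delta=-1.0000 Bond=29.0177
(2,1): Delta=-0.9220 Bond=27.5180
(2,2): Delta=-0.1375 Bond=5.5854
(3,0): Delta=-1.0000 Bond=29.5980
(3,1): Delta=-1.0000 Bond=29.5980
(3,2): Delta=-0.9081 Bond=27.6718
(3,3): Delta=0.0000 Bond=0.0000
V0=1.7341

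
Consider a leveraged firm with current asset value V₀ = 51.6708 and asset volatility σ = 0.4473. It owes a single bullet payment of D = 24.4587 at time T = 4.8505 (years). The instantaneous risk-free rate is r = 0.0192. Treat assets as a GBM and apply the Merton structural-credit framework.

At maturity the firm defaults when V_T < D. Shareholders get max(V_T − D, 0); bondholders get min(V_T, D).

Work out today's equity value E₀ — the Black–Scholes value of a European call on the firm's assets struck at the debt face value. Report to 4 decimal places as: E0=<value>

Apply the equity-as-call identities (strike 24.4587, horizon 4.8505 years):
d₁ = [ln(V₀/D) + (r + σ²/2)T] / (σ√T)
   = [ln(51.6708/24.4587) + (0.0192 + 0.5·0.4473²)·4.8505] / (0.4473·√4.8505)
   = [0.747907 + 0.578367] / 0.985127 = 1.346298
d₂ = d₁ − σ√T = 1.346298 − 0.985127 = 0.361171
N(d₁) = 0.910897,  N(d₂) = 0.641014,  e^(−rT) = 0.911075
E₀ = V₀·N(d₁) − D·e^(−rT)·N(d₂)
   = 51.6708·0.910897 − 24.4587·0.911075·0.641014 = 32.782583

E0=32.7826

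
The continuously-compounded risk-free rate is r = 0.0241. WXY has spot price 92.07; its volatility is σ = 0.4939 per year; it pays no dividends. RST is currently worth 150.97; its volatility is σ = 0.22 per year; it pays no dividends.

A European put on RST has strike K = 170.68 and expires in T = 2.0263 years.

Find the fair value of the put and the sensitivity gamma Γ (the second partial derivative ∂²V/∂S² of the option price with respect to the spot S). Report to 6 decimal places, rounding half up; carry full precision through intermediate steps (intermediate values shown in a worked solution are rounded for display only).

σ√T = 0.22·√2.0263 = 0.313166
d₁ = (ln(S/K) + (r+σ²/2)T) / (σ√T) = (ln(150.97/170.68) + (0.0241+0.22²/2)·2.0263) / 0.313166 = (-0.122709 + 0.097870) / 0.313166 = -0.079316
d₂ = d₁ − σ√T = -0.079316 − 0.313166 = -0.392482
e^{−rT} = 0.952339
N(−d₁) = 0.531609,  N(−d₂) = 0.652649
Put price V = K·e^{−rT}·N(−d₂) − S·N(−d₁) = 106.084997 − 80.257056 = 25.827940
φ(d₁) = (1/√(2π))·e^{−d₁²/2} = 0.397689
Γ = φ(d₁) / (S·σ·√T) = 0.008412

price = 25.827940
Γ = 0.008412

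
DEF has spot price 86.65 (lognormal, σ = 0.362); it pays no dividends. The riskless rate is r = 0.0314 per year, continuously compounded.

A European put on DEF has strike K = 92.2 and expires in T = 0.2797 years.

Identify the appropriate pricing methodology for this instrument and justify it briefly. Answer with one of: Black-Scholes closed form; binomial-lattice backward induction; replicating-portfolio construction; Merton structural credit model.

Key observation: with DEF following a GBM at constant σ and r, the European put struck at 92.2 prices in closed form — nothing here needs a stepwise model or a balance sheet.

framework: Black-Scholes closed form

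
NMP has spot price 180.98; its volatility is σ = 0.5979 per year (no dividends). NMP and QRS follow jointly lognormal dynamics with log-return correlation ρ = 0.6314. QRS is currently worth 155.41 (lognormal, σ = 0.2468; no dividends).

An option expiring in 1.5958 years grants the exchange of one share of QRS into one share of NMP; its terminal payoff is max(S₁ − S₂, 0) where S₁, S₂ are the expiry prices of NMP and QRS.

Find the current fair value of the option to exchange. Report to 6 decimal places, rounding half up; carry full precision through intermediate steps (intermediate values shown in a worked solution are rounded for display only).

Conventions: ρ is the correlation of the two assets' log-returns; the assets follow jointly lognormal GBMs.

σ_eff = √(σ₁² + σ₂² − 2ρσ₁σ₂) = √(0.5979² + 0.2468² − 2·0.6314·0.5979·0.2468) = 0.481720
d₁ = (ln(S₁/S₂) + (q₂ − q₁ + σ_eff²/2)T) / (σ_eff√T) = (ln(180.98/155.41) + (0.0 − 0.0 + 0.116027)·1.5958) / 0.608532 = 0.554573
d₂ = d₁ − σ_eff√T = 0.554573 − 0.608532 = -0.053959
N(d₁) = 0.710407,  N(d₂) = 0.478484
V = S₁·e^{−q₁T}·N(d₁) − S₂·e^{−q₂T}·N(d₂) = 128.569383 − 74.361172 = 54.208211
Key observation: r never enters — measured in units of QRS, the claim is a call on S₁/S₂ struck at 1, so only the dividend yields and σ_eff matter.

exchange price = 54.208211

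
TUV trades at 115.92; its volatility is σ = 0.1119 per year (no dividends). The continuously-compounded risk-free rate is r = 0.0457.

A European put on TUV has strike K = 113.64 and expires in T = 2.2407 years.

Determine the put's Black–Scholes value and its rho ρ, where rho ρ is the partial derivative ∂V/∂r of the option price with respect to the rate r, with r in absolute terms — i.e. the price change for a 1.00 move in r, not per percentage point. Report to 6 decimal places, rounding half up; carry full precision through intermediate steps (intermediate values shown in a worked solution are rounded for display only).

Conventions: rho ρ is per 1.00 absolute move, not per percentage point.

σ√T = 0.1119·√2.2407 = 0.167503
d₁ = (ln(S/K) + (r+σ²/2)T) / (σ√T) = (ln(115.92/113.64) + (0.0457+0.1119²/2)·2.2407) / 0.167503 = (0.019865 + 0.116429) / 0.167503 = 0.813678
d₂ = d₁ − σ√T = 0.813678 − 0.167503 = 0.646175
e^{−rT} = 0.902668
N(−d₁) = 0.207915,  N(−d₂) = 0.259083
Put price V = K·e^{−rT}·N(−d₂) − S·N(−d₁) = 26.576528 − 24.101472 = 2.475056
ρ = −K·T·e^{−rT}·N(−d₂) = -59.550025

price = 2.475056
ρ = -59.550025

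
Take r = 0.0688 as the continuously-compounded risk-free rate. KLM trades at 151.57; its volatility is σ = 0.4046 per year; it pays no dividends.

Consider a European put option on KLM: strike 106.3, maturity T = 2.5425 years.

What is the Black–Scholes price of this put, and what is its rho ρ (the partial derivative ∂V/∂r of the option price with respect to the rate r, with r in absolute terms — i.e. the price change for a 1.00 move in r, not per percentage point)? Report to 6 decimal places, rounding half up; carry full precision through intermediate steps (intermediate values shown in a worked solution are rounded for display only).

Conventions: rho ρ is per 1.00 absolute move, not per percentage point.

price = 8.425076
ρ = -70.125974

σ√T = 0.4046·√2.5425 = 0.645144
d₁ = (ln(S/K) + (r+σ²/2)T) / (σ√T) = (ln(151.57/106.3) + (0.0688+0.4046²/2)·2.5425) / 0.645144 = (0.354782 + 0.383029) / 0.645144 = 1.143639
d₂ = d₁ − σ√T = 1.143639 − 0.645144 = 0.498496
e^{−rT} = 0.839521
N(−d₁) = 0.126387,  N(−d₂) = 0.309067
Put price V = K·e^{−rT}·N(−d₂) − S·N(−d₁) = 27.581504 − 19.156428 = 8.425076
ρ = −K·T·e^{−rT}·N(−d₂) = -70.125974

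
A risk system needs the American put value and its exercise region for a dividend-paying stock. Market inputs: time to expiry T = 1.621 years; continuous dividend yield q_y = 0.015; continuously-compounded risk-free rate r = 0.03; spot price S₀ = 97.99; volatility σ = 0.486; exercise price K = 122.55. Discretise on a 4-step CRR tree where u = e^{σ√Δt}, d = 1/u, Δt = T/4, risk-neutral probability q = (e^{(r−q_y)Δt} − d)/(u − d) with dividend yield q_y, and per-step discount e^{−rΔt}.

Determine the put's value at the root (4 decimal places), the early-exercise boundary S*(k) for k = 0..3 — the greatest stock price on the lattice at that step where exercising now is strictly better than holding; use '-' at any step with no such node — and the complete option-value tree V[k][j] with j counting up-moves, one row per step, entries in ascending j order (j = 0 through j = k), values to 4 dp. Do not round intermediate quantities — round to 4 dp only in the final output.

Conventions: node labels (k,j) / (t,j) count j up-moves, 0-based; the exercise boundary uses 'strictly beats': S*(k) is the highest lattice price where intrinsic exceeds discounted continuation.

price = 39.7180
boundary = - - 52.7782 71.9148
tree:
39.7180
53.7348 22.4828
69.7718 34.2499 7.7071
83.8162 50.6352 13.7581 0.0000
94.1233 69.7718 24.5600 0.0000 0.0000

params: Δt=0.40525 u=1.36259 d=0.73390 q=0.43296 e^(-rΔt)=0.98792
t_4 payoffs: 94.1233 69.7718 24.5600 0.0000 0.0000
t_3: node(3,0) S=38.7338 payoff=83.8162 vs cont=82.5700 → 83.8162 [stop]  node(3,1) S=71.9148 payoff=50.6352 vs cont=49.5902 → 50.6352 [stop]  node(3,2) S=133.5197 payoff=0.0000 vs cont=13.7581 → 13.7581 [wait]  node(3,3) S=247.8980 payoff=0.0000 vs cont=0.0000 → 0.0000 [wait]  ⇒ S*(3)=71.9148
t_2: node(2,0) S=52.7782 payoff=69.7718 vs cont=68.6108 → 69.7718 [stop]  node(2,1) S=97.9900 payoff=24.5600 vs cont=34.2499 → 34.2499 [wait]  node(2,2) S=181.9321 payoff=0.0000 vs cont=7.7071 → 7.7071 [wait]  ⇒ S*(2)=52.7782
t_1: node(1,0) S=71.9148 payoff=50.6352 vs cont=53.7348 → 53.7348 [wait]  node(1,1) S=133.5197 payoff=0.0000 vs cont=22.4828 → 22.4828 [wait]  ⇒ S*(1)=-
t_0: node(0,0) S=97.9900 payoff=24.5600 vs cont=39.7180 → 39.7180 [wait]  ⇒ S*(0)=-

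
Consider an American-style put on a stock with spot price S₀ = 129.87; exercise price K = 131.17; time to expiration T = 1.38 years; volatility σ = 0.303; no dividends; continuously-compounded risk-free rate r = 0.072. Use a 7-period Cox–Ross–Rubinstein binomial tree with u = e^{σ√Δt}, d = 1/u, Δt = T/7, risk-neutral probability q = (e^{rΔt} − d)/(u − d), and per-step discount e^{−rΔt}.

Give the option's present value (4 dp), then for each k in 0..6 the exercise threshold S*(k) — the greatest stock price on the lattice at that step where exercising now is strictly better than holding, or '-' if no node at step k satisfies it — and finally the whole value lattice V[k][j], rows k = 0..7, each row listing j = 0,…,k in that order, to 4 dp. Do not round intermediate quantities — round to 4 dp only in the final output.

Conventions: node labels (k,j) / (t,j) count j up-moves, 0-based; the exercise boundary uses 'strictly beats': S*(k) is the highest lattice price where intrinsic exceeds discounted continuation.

price = 14.4336
boundary = - - 99.2325 86.7414 99.2325 86.7414 99.2325
tree:
14.4336
21.8475 7.9705
31.9375 13.1120 3.4322
44.4286 20.8831 6.2820 0.8896
55.3474 31.9375 11.2287 1.8775 0.0000
64.8917 44.4286 19.4152 3.9623 0.0000 0.0000
73.2346 55.3474 31.9375 8.3622 0.0000 0.0000 0.0000
80.5274 64.8917 44.4286 17.6477 0.0000 0.0000 0.0000 0.0000

Δt=0.19714, u=1.14400, d=0.87412, q=0.51939, disc=e^(-rΔt)=0.98591
k=7 terminal: V=max(K-S,0) → 80.5274 64.8917 44.4286 17.6477 0.0000 0.0000 0.0000 0.0000
k=6: j=0 S=57.9354 intr=73.2346 cont=71.3859 V=73.2346[EX]; j=1 S=75.8226 intr=55.3474 cont=53.4987 V=55.3474[EX]; j=2 S=99.2325 intr=31.9375 cont=30.0888 V=31.9375[EX]; j=3 S=129.8700 intr=1.3000 cont=8.3622 V=8.3622[hold]; j=4 S=169.9667 intr=0.0000 cont=0.0000 V=0.0000[hold]; j=5 S=222.4431 intr=0.0000 cont=0.0000 V=0.0000[hold]; j=6 S=291.1213 intr=0.0000 cont=0.0000 V=0.0000[hold]  S*(6)=99.2325
k=5: j=0 S=66.2783 intr=64.8917 cont=63.0430 V=64.8917[EX]; j=1 S=86.7414 intr=44.4286 cont=42.5799 V=44.4286[EX]; j=2 S=113.5223 intr=17.6477 cont=19.4152 V=19.4152[hold]; j=3 S=148.5718 intr=0.0000 cont=3.9623 V=3.9623[hold]; j=4 S=194.4426 intr=0.0000 cont=0.0000 V=0.0000[hold]; j=5 S=254.4758 intr=0.0000 cont=0.0000 V=0.0000[hold]  S*(5)=86.7414
k=4: j=0 S=75.8226 intr=55.3474 cont=53.4987 V=55.3474[EX]; j=1 S=99.2325 intr=31.9375 cont=30.9939 V=31.9375[EX]; j=2 S=129.8700 intr=1.3000 cont=11.2287 V=11.2287[hold]; j=3 S=169.9667 intr=0.0000 cont=1.8775 V=1.8775[hold]; j=4 S=222.4431 intr=0.0000 cont=0.0000 V=0.0000[hold]  S*(4)=99.2325
k=3: j=0 S=86.7414 intr=44.4286 cont=42.5799 V=44.4286[EX]; j=1 S=113.5223 intr=17.6477 cont=20.8831 V=20.8831[hold]; j=2 S=148.5718 intr=0.0000 cont=6.2820 V=6.2820[hold]; j=3 S=194.4426 intr=0.0000 cont=0.8896 V=0.8896[hold]  S*(3)=86.7414
k=2: j=0 S=99.2325 intr=31.9375 cont=31.7456 V=31.9375[EX]; j=1 S=129.8700 intr=1.3000 cont=13.1120 V=13.1120[hold]; j=2 S=169.9667 intr=0.0000 cont=3.4322 V=3.4322[hold]  S*(2)=99.2325
k=1: j=0 S=113.5223 intr=17.6477 cont=21.8475 V=21.8475[hold]; j=1 S=148.5718 intr=0.0000 cont=7.9705 V=7.9705[hold]  S*(1)=-
k=0: j=0 S=129.8700 intr=1.3000 cont=14.4336 V=14.4336[hold]  S*(0)=-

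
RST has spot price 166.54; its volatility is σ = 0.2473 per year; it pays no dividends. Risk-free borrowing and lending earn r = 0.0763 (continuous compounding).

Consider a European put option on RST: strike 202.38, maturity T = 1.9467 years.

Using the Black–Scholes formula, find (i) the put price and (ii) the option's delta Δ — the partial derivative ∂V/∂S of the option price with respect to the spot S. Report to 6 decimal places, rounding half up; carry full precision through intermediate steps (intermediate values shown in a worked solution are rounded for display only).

price = 27.514244
Δ = -0.484801

σ√T = 0.2473·√1.9467 = 0.345043
d₁ = (ln(S/K) + (r+σ²/2)T) / (σ√T) = (ln(166.54/202.38) + (0.0763+0.2473²/2)·1.9467) / 0.345043 = (-0.194912 + 0.208061) / 0.345043 = 0.038108
d₂ = d₁ − σ√T = 0.038108 − 0.345043 = -0.306935
e^{−rT} = 0.861971
N(−d₁) = 0.484801,  N(−d₂) = 0.620554
Put price V = K·e^{−rT}·N(−d₂) − S·N(−d₁) = 108.252938 − 80.738694 = 27.514244
Δ = −N(−d₁) = -0.484801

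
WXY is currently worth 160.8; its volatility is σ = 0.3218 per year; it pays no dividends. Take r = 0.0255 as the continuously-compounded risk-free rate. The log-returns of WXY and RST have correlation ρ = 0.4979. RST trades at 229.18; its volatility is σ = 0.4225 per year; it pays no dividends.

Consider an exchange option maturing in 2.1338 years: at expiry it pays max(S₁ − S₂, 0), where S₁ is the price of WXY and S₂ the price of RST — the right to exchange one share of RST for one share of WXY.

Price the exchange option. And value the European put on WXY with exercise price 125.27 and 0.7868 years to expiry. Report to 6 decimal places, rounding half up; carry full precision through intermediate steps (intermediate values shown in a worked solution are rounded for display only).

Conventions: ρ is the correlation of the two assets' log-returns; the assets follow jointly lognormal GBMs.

exchange price = 16.787943
price(WXY put K=125.27) = 3.682836

σ_eff = √(σ₁² + σ₂² − 2ρσ₁σ₂) = √(0.3218² + 0.4225² − 2·0.4979·0.3218·0.4225) = 0.382978
d₁ = (ln(S₁/S₂) + (q₂ − q₁ + σ_eff²/2)T) / (σ_eff√T) = (ln(160.8/229.18) + (0.0 − 0.0 + 0.073336)·2.1338) / 0.559436 = -0.353681
d₂ = d₁ − σ_eff√T = -0.353681 − 0.559436 = -0.913117
N(d₁) = 0.361789,  N(d₂) = 0.180590
V = S₁·e^{−q₁T}·N(d₁) − S₂·e^{−q₂T}·N(d₂) = 58.175662 − 41.387719 = 16.787943
[vanilla: WXY put K=125.27]
σ√T = 0.3218·√0.7868 = 0.285442
d₁ = (ln(S/K) + (r+σ²/2)T) / (σ√T) = (ln(160.8/125.27) + (0.0255+0.3218²/2)·0.7868) / 0.285442 = (0.249690 + 0.060802) / 0.285442 = 1.087758
d₂ = d₁ − σ√T = 1.087758 − 0.285442 = 0.802315
e^{−rT} = 0.980137
N(−d₁) = 0.138351,  N(−d₂) = 0.211185
price = K·e^{−rT}·N(−d₂) − S·N(−d₁) = 25.929684 − 22.246847 = 3.682836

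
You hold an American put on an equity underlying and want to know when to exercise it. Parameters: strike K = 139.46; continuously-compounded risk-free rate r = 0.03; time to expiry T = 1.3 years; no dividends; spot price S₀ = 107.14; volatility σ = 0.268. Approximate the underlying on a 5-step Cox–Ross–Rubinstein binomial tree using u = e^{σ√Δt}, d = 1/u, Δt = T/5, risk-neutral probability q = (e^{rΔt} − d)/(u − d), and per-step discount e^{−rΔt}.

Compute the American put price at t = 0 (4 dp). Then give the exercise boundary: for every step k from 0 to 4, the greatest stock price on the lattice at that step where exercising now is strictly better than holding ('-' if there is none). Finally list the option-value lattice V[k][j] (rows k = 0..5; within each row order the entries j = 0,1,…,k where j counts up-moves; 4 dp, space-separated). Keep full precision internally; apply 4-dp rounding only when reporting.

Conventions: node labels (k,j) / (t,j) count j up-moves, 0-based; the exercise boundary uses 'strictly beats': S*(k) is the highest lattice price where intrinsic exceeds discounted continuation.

Δt=0.26000, u=1.14643, d=0.87227, q=0.49445, disc=e^(-rΔt)=0.99223
k=5 terminal: V=max(K-S,0) → 85.3582 68.3538 46.0048 16.6314 0.0000 0.0000
k=4: j=0 S=62.0240 intr=77.4360 cont=76.3524 V=77.4360[EX]; j=1 S=81.5184 intr=57.9416 cont=56.8580 V=57.9416[EX]; j=2 S=107.1400 intr=32.3200 cont=31.2364 V=32.3200[EX]; j=3 S=140.8146 intr=0.0000 cont=8.3426 V=8.3426[hold]; j=4 S=185.0732 intr=0.0000 cont=0.0000 V=0.0000[hold]  S*(4)=107.1400
k=3: j=0 S=71.1062 intr=68.3538 cont=67.2702 V=68.3538[EX]; j=1 S=93.4552 intr=46.0048 cont=44.9212 V=46.0048[EX]; j=2 S=122.8286 intr=16.6314 cont=20.3054 V=20.3054[hold]; j=3 S=161.4342 intr=0.0000 cont=4.1848 V=4.1848[hold]  S*(3)=93.4552
k=2: j=0 S=81.5184 intr=57.9416 cont=56.8580 V=57.9416[EX]; j=1 S=107.1400 intr=32.3200 cont=33.0389 V=33.0389[hold]; j=2 S=140.8146 intr=0.0000 cont=12.2387 V=12.2387[hold]  S*(2)=81.5184
k=1: j=0 S=93.4552 intr=46.0048 cont=45.2739 V=46.0048[EX]; j=1 S=122.8286 intr=16.6314 cont=22.5774 V=22.5774[hold]  S*(1)=93.4552
k=0: j=0 S=107.1400 intr=32.3200 cont=34.1536 V=34.1536[hold]  S*(0)=-

price = 34.1536
boundary = - 93.4552 81.5184 93.4552 107.1400
tree:
34.1536
46.0048 22.5774
57.9416 33.0389 12.2387
68.3538 46.0048 20.3054 4.1848
77.4360 57.9416 32.3200 8.3426 0.0000
85.3582 68.3538 46.0048 16.6314 0.0000 0.0000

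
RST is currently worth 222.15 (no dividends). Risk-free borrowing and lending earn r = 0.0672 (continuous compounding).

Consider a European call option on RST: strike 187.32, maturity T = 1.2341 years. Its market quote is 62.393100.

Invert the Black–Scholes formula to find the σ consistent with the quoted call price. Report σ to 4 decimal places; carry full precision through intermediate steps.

At σ = 0.3643 the Black–Scholes value reproduces the quote:
σ√T = 0.3643·√1.2341 = 0.404701
d₁ = (ln(S/K) + (r+σ²/2)T) / (σ√T) = (ln(222.15/187.32) + (0.0672+0.3643²/2)·1.2341) / 0.404701 = (0.170534 + 0.164823) / 0.404701 = 0.828655
d₂ = d₁ − σ√T = 0.828655 − 0.404701 = 0.423954
e^{−rT} = 0.920414
N(d₁) = 0.796350,  N(d₂) = 0.664200
V = S·N(d₁) − K·e^{−rT}·N(d₂) = 176.909172 − 114.516072 = 62.393100 (the quoted price), and the Black–Scholes price is strictly increasing in σ, so σ is unique

sigma = 0.3643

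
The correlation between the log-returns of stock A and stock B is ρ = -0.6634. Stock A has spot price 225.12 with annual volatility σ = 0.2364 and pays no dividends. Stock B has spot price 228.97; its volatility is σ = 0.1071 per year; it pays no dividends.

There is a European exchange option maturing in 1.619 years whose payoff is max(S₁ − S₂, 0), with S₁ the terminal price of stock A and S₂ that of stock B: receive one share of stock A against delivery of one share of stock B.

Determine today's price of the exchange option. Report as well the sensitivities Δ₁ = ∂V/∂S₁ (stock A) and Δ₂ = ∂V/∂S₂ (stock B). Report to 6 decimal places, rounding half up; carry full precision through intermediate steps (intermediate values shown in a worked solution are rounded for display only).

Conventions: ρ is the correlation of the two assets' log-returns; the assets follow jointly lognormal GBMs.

σ_eff = √(σ₁² + σ₂² − 2ρσ₁σ₂) = √(0.2364² + 0.1071² − 2·-0.6634·0.2364·0.1071) = 0.317723
d₁ = (ln(S₁/S₂) + (q₂ − q₁ + σ_eff²/2)T) / (σ_eff√T) = (ln(225.12/228.97) + (0.0 − 0.0 + 0.050474)·1.619) / 0.404270 = 0.160190
d₂ = d₁ − σ_eff√T = 0.160190 − 0.404270 = -0.244081
N(d₁) = 0.563634,  N(d₂) = 0.403584
V = S₁·e^{−q₁T}·N(d₁) − S₂·e^{−q₂T}·N(d₂) = 126.885314 − 92.408647 = 34.476667
Key observation: pricing in stock B-units makes this a unit-strike call on the ratio S₁/S₂ — the risk-free rate cancels and cannot affect the value.
Δ₁ = e^{−q₁T}·N(d₁) = 0.563634;  Δ₂ = −e^{−q₂T}·N(d₂) = -0.403584

exchange price = 34.476667
Δ1 = 0.563634
Δ2 = -0.403584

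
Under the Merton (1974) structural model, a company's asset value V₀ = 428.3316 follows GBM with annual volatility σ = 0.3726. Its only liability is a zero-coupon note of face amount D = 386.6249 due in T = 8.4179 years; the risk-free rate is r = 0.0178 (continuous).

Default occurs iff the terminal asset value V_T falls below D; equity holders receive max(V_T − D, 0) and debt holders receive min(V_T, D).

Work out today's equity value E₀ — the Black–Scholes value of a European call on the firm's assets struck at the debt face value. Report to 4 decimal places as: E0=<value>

Apply the equity-as-call identities (strike 386.6249, horizon 8.4179 years):
d₁ = [ln(V₀/D) + (r + σ²/2)T] / (σ√T)
   = [ln(428.3316/386.6249) + (0.0178 + 0.5·0.3726²)·8.4179] / (0.3726·√8.4179)
   = [0.102443 + 0.734170] / 1.081047 = 0.773891
d₂ = d₁ − σ√T = 0.773891 − 1.081047 = -0.307156
N(d₁) = 0.780502,  N(d₂) = 0.379362,  e^(−rT) = 0.860847
E₀ = V₀·N(d₁) − D·e^(−rT)·N(d₂)
   = 428.3316·0.780502 − 386.6249·0.860847·0.379362 = 208.052676

E0=208.0527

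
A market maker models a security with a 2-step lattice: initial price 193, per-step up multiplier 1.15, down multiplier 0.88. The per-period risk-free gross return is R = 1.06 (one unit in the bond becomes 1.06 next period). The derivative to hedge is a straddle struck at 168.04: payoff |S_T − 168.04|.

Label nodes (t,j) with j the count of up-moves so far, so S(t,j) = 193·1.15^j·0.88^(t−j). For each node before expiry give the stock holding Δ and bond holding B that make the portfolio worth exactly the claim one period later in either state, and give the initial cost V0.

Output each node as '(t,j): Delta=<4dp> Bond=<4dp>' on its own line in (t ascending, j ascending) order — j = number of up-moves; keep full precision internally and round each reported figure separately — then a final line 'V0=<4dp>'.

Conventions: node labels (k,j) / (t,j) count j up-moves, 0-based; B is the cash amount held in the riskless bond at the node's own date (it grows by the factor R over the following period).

(0,0): Delta=0.7757 Bond=-102.5985
(1,0): Delta=0.1896 Bond=-9.2067
(1,1): Delta=1.0000 Bond=-158.5283
V0=47.1199

Risk-neutral probability p* = (R−d)/(u−d) = (1.06−0.88)/(1.15−0.88) = 0.6667.
Terminal payoffs: V(2,0)=18.5808, V(2,1)=27.2760, V(2,2)=87.2025
(1,0): S=169.8400. Δ = (V_up−V_dn)/(S_up−S_dn) = (27.2760−18.5808)/(195.3160−149.4592) = 0.1896. V = [p*·27.2760 + (1−p*)·18.5808]/1.06 = 22.9977. B = V − Δ·S = -9.2067.
(1,1): S=221.9500. Δ = (V_up−V_dn)/(S_up−S_dn) = (87.2025−27.2760)/(255.2425−195.3160) = 1.0000. V = [p*·87.2025 + (1−p*)·27.2760]/1.06 = 63.4217. B = V − Δ·S = -158.5283.
(0,0): S=193.0000. Δ = (V_up−V_dn)/(S_up−S_dn) = (63.4217−22.9977)/(221.9500−169.8400) = 0.7757. V = [p*·63.4217 + (1−p*)·22.9977]/1.06 = 47.1199. B = V − Δ·S = -102.5985.
Verification: the root portfolio costs Δ(0,0)·S0 + B(0,0) = 47.1199, matching V0.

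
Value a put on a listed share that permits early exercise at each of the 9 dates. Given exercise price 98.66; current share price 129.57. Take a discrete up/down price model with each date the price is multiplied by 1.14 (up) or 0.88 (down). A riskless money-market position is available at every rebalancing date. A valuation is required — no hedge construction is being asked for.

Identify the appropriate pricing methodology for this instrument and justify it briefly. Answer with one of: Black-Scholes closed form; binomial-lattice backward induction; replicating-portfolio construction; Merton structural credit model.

Key observation: the defining feature is the embedded early-exercise option across 9 discrete dates on the spot-129.57 tree; pricing the strike-98.66 put means working backward with an exercise test at every node.

framework: binomial-lattice backward induction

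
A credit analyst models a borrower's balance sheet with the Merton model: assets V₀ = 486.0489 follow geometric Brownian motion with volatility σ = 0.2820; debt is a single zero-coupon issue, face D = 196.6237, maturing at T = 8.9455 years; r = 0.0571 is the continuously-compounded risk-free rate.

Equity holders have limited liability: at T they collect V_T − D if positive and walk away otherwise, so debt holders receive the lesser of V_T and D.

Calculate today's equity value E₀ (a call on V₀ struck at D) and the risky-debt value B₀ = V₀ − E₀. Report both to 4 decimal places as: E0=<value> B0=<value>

Equity is a call on the firm's assets struck at D = 196.6237:
d₁ = [ln(V₀/D) + (r + σ²/2)T] / (σ√T)
   = [ln(486.0489/196.6237) + (0.0571 + 0.5·0.2820²)·8.9455] / (0.2820·√8.9455)
   = [0.905017 + 0.866479] / 0.843435 = 2.100337
d₂ = d₁ − σ√T = 2.100337 − 0.843435 = 1.256902
N(d₁) = 0.982150,  N(d₂) = 0.895605,  e^(−rT) = 0.600023
E₀ = V₀·N(d₁) − D·e^(−rT)·N(d₂)
   = 486.0489·0.982150 − 196.6237·0.600023·0.895605 = 371.710789
B₀ = V₀ − E₀ = 486.0489 − 371.710789 = 114.338111

E0=371.7108 B0=114.3381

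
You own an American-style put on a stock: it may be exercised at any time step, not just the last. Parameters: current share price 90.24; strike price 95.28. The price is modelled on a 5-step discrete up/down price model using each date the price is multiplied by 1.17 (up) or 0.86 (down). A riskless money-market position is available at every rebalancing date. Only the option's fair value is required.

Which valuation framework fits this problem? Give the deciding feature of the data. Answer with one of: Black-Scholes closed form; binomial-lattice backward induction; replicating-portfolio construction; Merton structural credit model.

framework: binomial-lattice backward induction

Key observation: the defining feature is the embedded early-exercise option across 5 discrete dates on the spot-90.24 tree; pricing the strike-95.28 put means working backward with an exercise test at every node.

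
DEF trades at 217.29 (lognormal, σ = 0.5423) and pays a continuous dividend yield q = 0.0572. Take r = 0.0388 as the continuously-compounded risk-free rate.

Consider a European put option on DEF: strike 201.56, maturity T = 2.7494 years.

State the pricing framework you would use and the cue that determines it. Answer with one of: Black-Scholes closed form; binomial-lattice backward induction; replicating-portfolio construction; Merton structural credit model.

Key observation: everything needed for the exact continuous-time valuation of the European put on DEF (strike 201.56) is given, and no feature rules the closed form out.

framework: Black-Scholes closed form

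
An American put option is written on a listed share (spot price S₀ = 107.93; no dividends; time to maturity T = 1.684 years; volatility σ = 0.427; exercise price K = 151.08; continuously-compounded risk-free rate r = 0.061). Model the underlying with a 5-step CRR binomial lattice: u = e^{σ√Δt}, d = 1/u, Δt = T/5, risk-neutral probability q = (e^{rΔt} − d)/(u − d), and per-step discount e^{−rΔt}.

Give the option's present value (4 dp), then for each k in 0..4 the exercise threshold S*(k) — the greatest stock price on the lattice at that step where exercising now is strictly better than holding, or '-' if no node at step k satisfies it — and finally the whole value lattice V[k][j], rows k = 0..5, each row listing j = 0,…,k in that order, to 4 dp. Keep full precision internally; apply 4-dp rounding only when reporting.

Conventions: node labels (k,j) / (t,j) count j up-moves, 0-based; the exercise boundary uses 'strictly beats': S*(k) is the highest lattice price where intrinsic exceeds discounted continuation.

price = 48.2086
boundary = - 84.2405 65.7506 84.2405 107.9300
tree:
48.2086
66.8395 30.0960
85.3294 45.8391 14.3306
99.7610 66.8395 25.0552 3.3238
111.0250 85.3294 43.1500 6.5222 0.0000
119.8166 99.7610 66.8395 12.7987 0.0000 0.0000

params: Δt=0.33680 u=1.28121 d=0.78051 q=0.47982 e^(-rΔt)=0.97966
t_5 payoffs: 119.8166 99.7610 66.8395 12.7987 0.0000 0.0000
t_4: node(4,0) S=40.0550 payoff=111.0250 vs cont=107.9527 → 111.0250 [stop]  node(4,1) S=65.7506 payoff=85.3294 vs cont=82.2572 → 85.3294 [stop]  node(4,2) S=107.9300 payoff=43.1500 vs cont=40.0778 → 43.1500 [stop]  node(4,3) S=177.1678 payoff=0.0000 vs cont=6.5222 → 6.5222 [wait]  node(4,4) S=290.8221 payoff=0.0000 vs cont=0.0000 → 0.0000 [wait]  ⇒ S*(4)=107.9300
t_3: node(3,0) S=51.3190 payoff=99.7610 vs cont=96.6887 → 99.7610 [stop]  node(3,1) S=84.2405 payoff=66.8395 vs cont=63.7673 → 66.8395 [stop]  node(3,2) S=138.2813 payoff=12.7987 vs cont=25.0552 → 25.0552 [wait]  node(3,3) S=226.9897 payoff=0.0000 vs cont=3.3238 → 3.3238 [wait]  ⇒ S*(3)=84.2405
t_2: node(2,0) S=65.7506 payoff=85.3294 vs cont=82.2572 → 85.3294 [stop]  node(2,1) S=107.9300 payoff=43.1500 vs cont=45.8391 → 45.8391 [wait]  node(2,2) S=177.1678 payoff=0.0000 vs cont=14.3306 → 14.3306 [wait]  ⇒ S*(2)=65.7506
t_1: node(1,0) S=84.2405 payoff=66.8395 vs cont=65.0313 → 66.8395 [stop]  node(1,1) S=138.2813 payoff=12.7987 vs cont=30.0960 → 30.0960 [wait]  ⇒ S*(1)=84.2405
t_0: node(0,0) S=107.9300 payoff=43.1500 vs cont=48.2086 → 48.2086 [wait]  ⇒ S*(0)=-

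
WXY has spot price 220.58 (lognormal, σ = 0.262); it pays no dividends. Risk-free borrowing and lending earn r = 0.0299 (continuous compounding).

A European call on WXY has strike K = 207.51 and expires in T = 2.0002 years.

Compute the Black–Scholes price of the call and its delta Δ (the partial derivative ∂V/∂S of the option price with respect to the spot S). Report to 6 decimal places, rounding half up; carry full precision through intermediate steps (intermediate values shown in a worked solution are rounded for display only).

price = 44.726156
Δ = 0.695504

σ√T = 0.262·√2.0002 = 0.370542
d₁ = (ln(S/K) + (r+σ²/2)T) / (σ√T) = (ln(220.58/207.51) + (0.0299+0.262²/2)·2.0002) / 0.370542 = (0.061081 + 0.128457) / 0.370542 = 0.511514
d₂ = d₁ − σ√T = 0.511514 − 0.370542 = 0.140972
e^{−rT} = 0.941947
N(d₁) = 0.695504,  N(d₂) = 0.556054
Call price V = S·N(d₁) − K·e^{−rT}·N(d₂) = 153.414380 − 108.688224 = 44.726156
Δ = N(d₁) = 0.695504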